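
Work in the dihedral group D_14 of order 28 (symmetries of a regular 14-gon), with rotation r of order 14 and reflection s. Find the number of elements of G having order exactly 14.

6

The elements of order 14 are: r, r^3, r^5, r^9, r^11, r^13.
That's 6.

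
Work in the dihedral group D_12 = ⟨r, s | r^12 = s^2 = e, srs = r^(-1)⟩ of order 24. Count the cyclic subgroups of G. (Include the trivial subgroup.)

18

Group the elements of G by the cyclic subgroup they generate; each cyclic subgroup of order d accounts for φ(d) elements.
Cyclic subgroups by order — order 1: 1; order 2: 13; order 3: 1; order 4: 1; order 6: 1; order 12: 1.
Total: 18.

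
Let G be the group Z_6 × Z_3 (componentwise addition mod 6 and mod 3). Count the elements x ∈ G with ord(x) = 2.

1

An element (a,b) has order lcm(ord(a), ord(b)); count pairs with lcm equal to 2.
Enumerating gives 1 such elements.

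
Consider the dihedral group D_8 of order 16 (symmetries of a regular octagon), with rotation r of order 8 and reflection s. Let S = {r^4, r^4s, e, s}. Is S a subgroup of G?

Yes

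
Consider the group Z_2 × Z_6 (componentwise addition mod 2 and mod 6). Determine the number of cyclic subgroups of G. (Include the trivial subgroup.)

Group the elements of G by the cyclic subgroup they generate; each cyclic subgroup of order d accounts for φ(d) elements.
Cyclic subgroups by order — order 1: 1; order 2: 3; order 3: 1; order 6: 3.
Total: 8.

8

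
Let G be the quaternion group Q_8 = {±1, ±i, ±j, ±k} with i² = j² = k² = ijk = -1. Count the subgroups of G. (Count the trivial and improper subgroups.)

|G| = 8, so by Lagrange every subgroup order divides 8. Divisors: 1, 2, 4, 8.
Subgroups by order — order 1: 1; order 2: 1; order 4: 3; order 8: 1.
Total: 1 + 1 + 3 + 1 = 6.

6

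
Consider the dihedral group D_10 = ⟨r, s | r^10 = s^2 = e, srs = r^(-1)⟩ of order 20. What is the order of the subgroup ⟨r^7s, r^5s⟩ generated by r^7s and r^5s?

10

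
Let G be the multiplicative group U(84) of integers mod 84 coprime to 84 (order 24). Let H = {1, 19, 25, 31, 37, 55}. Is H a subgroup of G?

|H| = 6 divides |G| = 24, consistent with Lagrange.
H contains the identity, every element's inverse is in H, and H is closed under ·: it is a subgroup.
In fact H = ⟨19⟩.

Yes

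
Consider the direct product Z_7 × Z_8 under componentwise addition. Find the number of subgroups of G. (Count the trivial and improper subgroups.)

|G| = 56, so by Lagrange every subgroup order divides 56. Divisors: 1, 2, 4, 7, 8, 14, 28, 56.
Subgroups by order — order 1: 1; order 2: 1; order 4: 1; order 7: 1; order 8: 1; order 14: 1; order 28: 1; order 56: 1.
Total: 1 + 1 + 1 + 1 + 1 + 1 + 1 + 1 = 8.

8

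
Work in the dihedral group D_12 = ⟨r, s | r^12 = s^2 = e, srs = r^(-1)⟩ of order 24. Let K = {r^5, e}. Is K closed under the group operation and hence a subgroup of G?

r^5 ∈ K but its inverse r^7 ∉ K, so K is not a subgroup.

No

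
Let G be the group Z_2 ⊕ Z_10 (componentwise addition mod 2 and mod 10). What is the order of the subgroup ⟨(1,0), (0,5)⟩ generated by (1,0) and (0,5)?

4

|⟨(1,0)⟩| = 2 and |⟨(0,5)⟩| = 2, so |H| is a multiple of lcm(2, 2) = 2 and divides |G| = 20.
Closing under the operation: H = {(0,0), (0,5), (1,0), (1,5)}, so |H| = 4.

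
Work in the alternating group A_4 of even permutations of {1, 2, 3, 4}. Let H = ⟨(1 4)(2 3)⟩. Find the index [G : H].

6

|⟨(1 4)(2 3)⟩| = 2 and |G| = 12.
By Lagrange, [G : H] = |G|/|H| = 12/2 = 6.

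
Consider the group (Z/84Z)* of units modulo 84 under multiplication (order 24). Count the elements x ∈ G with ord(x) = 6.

14

Enumerating element orders in G gives 14 elements of order 6.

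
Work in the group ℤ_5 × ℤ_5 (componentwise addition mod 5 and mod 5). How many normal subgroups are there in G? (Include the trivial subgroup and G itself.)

8

G is abelian, so every subgroup is normal.
G has 8 subgroups in total, hence 8 normal subgroups.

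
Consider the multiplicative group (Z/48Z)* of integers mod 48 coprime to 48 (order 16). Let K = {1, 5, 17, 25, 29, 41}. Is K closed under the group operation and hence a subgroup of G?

No

|K| = 6 does not divide |G| = 16, so by Lagrange K is not a subgroup.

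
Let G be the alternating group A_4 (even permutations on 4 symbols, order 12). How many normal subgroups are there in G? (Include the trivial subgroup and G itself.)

3

G has 10 subgroups. Checking conjugation-invariance by order — order 1: 1/1 normal; order 2: 0/3 normal; order 3: 0/4 normal; order 4: 1/1 normal; order 12: 1/1 normal.
Total normal subgroups: 3.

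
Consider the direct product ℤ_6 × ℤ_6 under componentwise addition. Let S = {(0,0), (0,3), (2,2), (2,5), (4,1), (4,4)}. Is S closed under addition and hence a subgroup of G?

Yes

|S| = 6 divides |G| = 36, consistent with Lagrange.
S contains the identity, every element's inverse is in S, and S is closed under +: it is a subgroup.
In fact S = ⟨(2,5)⟩.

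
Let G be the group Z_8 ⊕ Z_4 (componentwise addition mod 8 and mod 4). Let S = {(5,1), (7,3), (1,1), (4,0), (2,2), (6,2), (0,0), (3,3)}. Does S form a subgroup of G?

|S| = 8 divides |G| = 32, consistent with Lagrange.
S contains the identity, every element's inverse is in S, and S is closed under +: it is a subgroup.
In fact S = ⟨(1,1)⟩.

Yes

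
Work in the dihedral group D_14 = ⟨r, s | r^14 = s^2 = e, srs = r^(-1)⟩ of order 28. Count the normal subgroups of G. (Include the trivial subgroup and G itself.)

7

G has 28 subgroups. Checking conjugation-invariance by order — order 1: 1/1 normal; order 2: 1/15 normal; order 4: 0/7 normal; order 7: 1/1 normal; order 14: 3/3 normal; order 28: 1/1 normal.
Total normal subgroups: 7.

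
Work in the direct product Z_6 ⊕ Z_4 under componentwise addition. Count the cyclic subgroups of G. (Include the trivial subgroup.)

12

Each element a generates a cyclic subgroup ⟨a⟩; distinct elements may generate the same one (a cyclic group of order d has φ(d) generators).
Cyclic subgroups by order — order 1: 1; order 2: 3; order 3: 1; order 4: 2; order 6: 3; order 12: 2.
Total: 12.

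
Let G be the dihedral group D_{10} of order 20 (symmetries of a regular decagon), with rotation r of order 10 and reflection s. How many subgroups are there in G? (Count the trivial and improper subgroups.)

22

|G| = 20, so by Lagrange every subgroup order divides 20. Divisors: 1, 2, 4, 5, 10, 20.
Subgroups by order — order 1: 1; order 2: 11; order 4: 5; order 5: 1; order 10: 3; order 20: 1.
Total: 1 + 11 + 5 + 1 + 3 + 1 = 22.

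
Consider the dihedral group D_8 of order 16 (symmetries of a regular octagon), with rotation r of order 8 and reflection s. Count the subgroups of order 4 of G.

5

|G| = 16 and 4 | 16, so subgroups of order 4 are possible by Lagrange.
The subgroups of order 4 are: {e, r^2, r^4, r^6}; {e, r^4, r^2s, r^6s}; {e, r^4, r^3s, r^7s}; {e, r^4, s, r^4s}; … (5 in all).
So G has 5 subgroups of order 4.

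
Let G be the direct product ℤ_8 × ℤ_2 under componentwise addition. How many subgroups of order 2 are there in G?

3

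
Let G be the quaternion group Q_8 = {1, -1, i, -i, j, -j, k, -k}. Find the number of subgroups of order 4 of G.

|G| = 8 and 4 | 8, so subgroups of order 4 are possible by Lagrange.
The subgroups of order 4 are: {1, -1, i, -i}; {1, -1, j, -j}; {1, -1, k, -k}.
So G has 3 subgroups of order 4.

3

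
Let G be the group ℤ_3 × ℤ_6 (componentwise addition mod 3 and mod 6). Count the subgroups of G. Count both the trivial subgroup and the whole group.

12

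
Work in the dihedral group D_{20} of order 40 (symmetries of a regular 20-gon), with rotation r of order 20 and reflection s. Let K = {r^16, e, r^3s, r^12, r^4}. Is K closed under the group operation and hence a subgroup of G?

No

r^12 ∈ K but its inverse r^8 ∉ K, so K is not a subgroup.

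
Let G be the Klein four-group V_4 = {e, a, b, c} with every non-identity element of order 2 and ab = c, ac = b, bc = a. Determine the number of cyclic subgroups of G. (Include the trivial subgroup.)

Each element a generates a cyclic subgroup ⟨a⟩; distinct elements may generate the same one (a cyclic group of order d has φ(d) generators).
Cyclic subgroups by order — order 1: 1; order 2: 3.
Total: 4.

4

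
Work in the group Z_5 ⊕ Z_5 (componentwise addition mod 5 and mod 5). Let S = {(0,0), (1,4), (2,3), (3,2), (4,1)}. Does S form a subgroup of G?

|S| = 5 divides |G| = 25, consistent with Lagrange.
S contains the identity, every element's inverse is in S, and S is closed under +: it is a subgroup.
In fact S = ⟨(2,3)⟩.

Yes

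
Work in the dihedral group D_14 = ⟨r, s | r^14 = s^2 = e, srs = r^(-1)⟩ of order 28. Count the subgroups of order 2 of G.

15

|G| = 28 and 2 | 28, so subgroups of order 2 are possible by Lagrange.
The subgroups of order 2 are: {e, r^10s}; {e, r^11s}; {e, r^12s}; {e, r^13s}; … (15 in all).
So G has 15 subgroups of order 2.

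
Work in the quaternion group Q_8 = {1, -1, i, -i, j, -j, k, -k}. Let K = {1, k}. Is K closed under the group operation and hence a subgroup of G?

k ∈ K but its inverse -k ∉ K, so K is not a subgroup.

No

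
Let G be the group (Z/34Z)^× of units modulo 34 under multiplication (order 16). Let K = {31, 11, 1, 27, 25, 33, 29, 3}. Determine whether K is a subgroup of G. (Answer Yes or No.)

3 ∈ K but its inverse 23 ∉ K, so K is not a subgroup.

No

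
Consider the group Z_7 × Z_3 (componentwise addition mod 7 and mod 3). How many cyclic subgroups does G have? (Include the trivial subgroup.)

Each element a generates a cyclic subgroup ⟨a⟩; distinct elements may generate the same one (a cyclic group of order d has φ(d) generators).
Cyclic subgroups by order — order 1: 1; order 3: 1; order 7: 1; order 21: 1.
Total: 4.

4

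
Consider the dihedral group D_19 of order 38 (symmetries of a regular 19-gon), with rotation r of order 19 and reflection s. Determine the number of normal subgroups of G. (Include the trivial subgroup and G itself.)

3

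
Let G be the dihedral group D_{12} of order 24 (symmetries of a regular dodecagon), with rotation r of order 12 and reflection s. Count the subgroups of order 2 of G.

13

|G| = 24 and 2 | 24, so subgroups of order 2 are possible by Lagrange.
The subgroups of order 2 are: {e, r^10s}; {e, r^11s}; {e, r^2s}; {e, r^3s}; … (13 in all).
So G has 13 subgroups of order 2.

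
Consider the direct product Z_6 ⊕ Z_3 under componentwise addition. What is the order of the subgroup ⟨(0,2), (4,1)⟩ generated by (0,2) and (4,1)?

9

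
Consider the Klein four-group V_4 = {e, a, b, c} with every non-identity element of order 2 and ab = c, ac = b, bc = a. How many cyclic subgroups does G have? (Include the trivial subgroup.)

4

Group the elements of G by the cyclic subgroup they generate; each cyclic subgroup of order d accounts for φ(d) elements.
Cyclic subgroups by order — order 1: 1; order 2: 3.
Total: 4.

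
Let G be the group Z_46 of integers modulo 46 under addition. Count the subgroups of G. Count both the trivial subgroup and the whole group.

A cyclic group of order 46 has exactly one subgroup for each divisor of 46.
Divisors of 46: 1, 2, 23, 46.
So Z_46 has 4 subgroups.

4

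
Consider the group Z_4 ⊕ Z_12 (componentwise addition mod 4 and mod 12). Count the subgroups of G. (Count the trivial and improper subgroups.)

|G| = 48, so by Lagrange every subgroup order divides 48. Divisors: 1, 2, 3, 4, 6, 8, 12, 16, 24, 48.
Subgroups by order — order 1: 1; order 2: 3; order 3: 1; order 4: 7; order 6: 3; order 8: 3; order 12: 7; order 16: 1; order 24: 3; order 48: 1.
Total: 1 + 3 + 1 + 7 + 3 + 3 + 7 + 1 + 3 + 1 = 30.

30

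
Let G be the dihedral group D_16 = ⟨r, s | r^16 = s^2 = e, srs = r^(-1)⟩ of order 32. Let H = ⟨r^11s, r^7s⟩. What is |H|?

8

|⟨r^11s⟩| = 2 and |⟨r^7s⟩| = 2, so |H| is a multiple of lcm(2, 2) = 2 and divides |G| = 32.
Closing under the operation: H = {e, r^4, r^8, r^12, r^3s, r^7s, r^11s, r^15s}, so |H| = 8.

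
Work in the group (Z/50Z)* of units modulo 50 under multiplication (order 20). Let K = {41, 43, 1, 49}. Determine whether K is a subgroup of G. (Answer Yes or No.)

No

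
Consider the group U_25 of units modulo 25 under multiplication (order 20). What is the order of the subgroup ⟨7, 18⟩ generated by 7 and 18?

4

|⟨7⟩| = 4 and |⟨18⟩| = 4, so |H| is a multiple of lcm(4, 4) = 4 and divides |G| = 20.
Closing under the operation: H = {1, 7, 18, 24}, so |H| = 4.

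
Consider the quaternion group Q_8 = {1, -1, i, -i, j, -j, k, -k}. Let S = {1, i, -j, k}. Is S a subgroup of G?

k ∈ S but its inverse -k ∉ S, so S is not a subgroup.

No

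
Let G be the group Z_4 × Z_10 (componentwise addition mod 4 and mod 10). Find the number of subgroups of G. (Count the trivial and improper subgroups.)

|G| = 40, so by Lagrange every subgroup order divides 40. Divisors: 1, 2, 4, 5, 8, 10, 20, 40.
Subgroups by order — order 1: 1; order 2: 3; order 4: 3; order 5: 1; order 8: 1; order 10: 3; order 20: 3; order 40: 1.
Total: 1 + 3 + 3 + 1 + 1 + 3 + 3 + 1 = 16.

16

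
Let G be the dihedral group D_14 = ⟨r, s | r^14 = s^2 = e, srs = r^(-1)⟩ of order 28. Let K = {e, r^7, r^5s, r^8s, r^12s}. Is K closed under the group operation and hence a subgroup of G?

|K| = 5 does not divide |G| = 28, so by Lagrange K is not a subgroup.

No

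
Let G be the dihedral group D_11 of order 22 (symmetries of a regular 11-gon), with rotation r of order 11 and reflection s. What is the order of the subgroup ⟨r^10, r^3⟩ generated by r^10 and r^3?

11

|⟨r^10⟩| = 11 and |⟨r^3⟩| = 11, so |H| is a multiple of lcm(11, 11) = 11 and divides |G| = 22.
Closing under the operation: H = {e, r, r^2, r^3, r^4, r^5, r^6, r^7, r^8, r^9, r^10}, so |H| = 11.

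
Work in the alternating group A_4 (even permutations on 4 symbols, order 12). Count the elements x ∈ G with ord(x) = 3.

8

The elements of order 3 are: (2 3 4), (2 4 3), (1 2 3), (1 2 4), (1 3 2), (1 3 4), (1 4 2), (1 4 3).
That's 8.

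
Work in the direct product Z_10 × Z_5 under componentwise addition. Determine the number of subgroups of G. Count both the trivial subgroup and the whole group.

|G| = 50, so by Lagrange every subgroup order divides 50. Divisors: 1, 2, 5, 10, 25, 50.
Subgroups by order — order 1: 1; order 2: 1; order 5: 6; order 10: 6; order 25: 1; order 50: 1.
Total: 1 + 1 + 6 + 6 + 1 + 1 = 16.

16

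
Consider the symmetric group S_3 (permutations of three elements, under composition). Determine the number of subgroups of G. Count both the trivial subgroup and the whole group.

|G| = 6, so by Lagrange every subgroup order divides 6. Divisors: 1, 2, 3, 6.
Subgroups by order — order 1: 1; order 2: 3; order 3: 1; order 6: 1.
Total: 1 + 3 + 1 + 1 = 6.

6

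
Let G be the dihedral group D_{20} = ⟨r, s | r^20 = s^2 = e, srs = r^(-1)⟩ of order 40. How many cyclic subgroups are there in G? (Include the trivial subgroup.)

26

Group the elements of G by the cyclic subgroup they generate; each cyclic subgroup of order d accounts for φ(d) elements.
Cyclic subgroups by order — order 1: 1; order 2: 21; order 4: 1; order 5: 1; order 10: 1; order 20: 1.
Total: 26.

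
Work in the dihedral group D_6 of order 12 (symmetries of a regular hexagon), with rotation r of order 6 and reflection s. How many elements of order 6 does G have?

2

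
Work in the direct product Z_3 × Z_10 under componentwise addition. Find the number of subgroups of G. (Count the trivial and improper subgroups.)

|G| = 30, so by Lagrange every subgroup order divides 30. Divisors: 1, 2, 3, 5, 6, 10, 15, 30.
Subgroups by order — order 1: 1; order 2: 1; order 3: 1; order 5: 1; order 6: 1; order 10: 1; order 15: 1; order 30: 1.
Total: 1 + 1 + 1 + 1 + 1 + 1 + 1 + 1 = 8.

8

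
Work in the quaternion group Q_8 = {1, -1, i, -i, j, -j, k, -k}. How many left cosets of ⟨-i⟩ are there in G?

|⟨-i⟩| = 4 and |G| = 8.
By Lagrange, [G : H] = |G|/|H| = 8/4 = 2.

2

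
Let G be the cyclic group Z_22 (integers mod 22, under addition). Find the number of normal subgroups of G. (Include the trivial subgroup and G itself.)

G is abelian, so every subgroup is normal.
G has 4 subgroups in total, hence 4 normal subgroups.

4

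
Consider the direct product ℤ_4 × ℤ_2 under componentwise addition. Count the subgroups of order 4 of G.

3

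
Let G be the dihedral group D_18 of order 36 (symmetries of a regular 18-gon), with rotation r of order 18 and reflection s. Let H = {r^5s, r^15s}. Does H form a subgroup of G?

The identity e ∉ H, so H is not a subgroup.

No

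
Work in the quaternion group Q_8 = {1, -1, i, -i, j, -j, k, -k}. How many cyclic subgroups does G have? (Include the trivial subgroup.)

5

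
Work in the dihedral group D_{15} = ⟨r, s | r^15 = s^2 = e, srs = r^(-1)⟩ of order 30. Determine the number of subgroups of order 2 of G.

15

|G| = 30 and 2 | 30, so subgroups of order 2 are possible by Lagrange.
The subgroups of order 2 are: {e, r^10s}; {e, r^11s}; {e, r^12s}; {e, r^13s}; … (15 in all).
So G has 15 subgroups of order 2.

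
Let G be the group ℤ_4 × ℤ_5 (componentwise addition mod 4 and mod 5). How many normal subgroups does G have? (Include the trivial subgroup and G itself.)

6

G is abelian, so every subgroup is normal.
G has 6 subgroups in total, hence 6 normal subgroups.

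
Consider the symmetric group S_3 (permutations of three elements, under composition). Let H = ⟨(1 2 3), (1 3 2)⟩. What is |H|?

3

|⟨(1 2 3)⟩| = 3 and |⟨(1 3 2)⟩| = 3, so |H| is a multiple of lcm(3, 3) = 3 and divides |G| = 6.
Closing under the operation: H = {e, (1 2 3), (1 3 2)}, so |H| = 3.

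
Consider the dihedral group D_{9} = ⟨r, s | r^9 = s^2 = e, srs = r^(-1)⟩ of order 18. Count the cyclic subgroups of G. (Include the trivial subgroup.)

12

A cyclic subgroup of order d is generated by each of its φ(d) elements of order d, so the cyclic subgroups of order d number (#elements of order d)/φ(d).
Cyclic subgroups by order — order 1: 1; order 2: 9; order 3: 1; order 9: 1.
Total: 12.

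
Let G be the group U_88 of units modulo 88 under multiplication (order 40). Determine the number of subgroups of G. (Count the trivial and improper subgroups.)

32

|G| = 40, so by Lagrange every subgroup order divides 40. Divisors: 1, 2, 4, 5, 8, 10, 20, 40.
Subgroups by order — order 1: 1; order 2: 7; order 4: 7; order 5: 1; order 8: 1; order 10: 7; order 20: 7; order 40: 1.
Total: 1 + 7 + 7 + 1 + 1 + 7 + 7 + 1 = 32.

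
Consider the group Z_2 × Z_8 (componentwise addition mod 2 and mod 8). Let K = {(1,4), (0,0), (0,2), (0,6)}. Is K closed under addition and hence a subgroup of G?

Closure fails: (1,4) + (0,6) = (1,2) ∉ K. So K is not a subgroup.

No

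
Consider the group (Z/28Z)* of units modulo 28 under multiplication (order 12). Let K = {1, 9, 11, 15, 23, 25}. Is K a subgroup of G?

Yes

|K| = 6 divides |G| = 12, consistent with Lagrange.
K contains the identity, every element's inverse is in K, and K is closed under ·: it is a subgroup.
In fact K = ⟨23⟩.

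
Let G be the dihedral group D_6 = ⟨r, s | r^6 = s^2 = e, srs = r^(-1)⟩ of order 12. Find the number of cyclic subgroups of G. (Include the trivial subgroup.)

10

Group the elements of G by the cyclic subgroup they generate; each cyclic subgroup of order d accounts for φ(d) elements.
Cyclic subgroups by order — order 1: 1; order 2: 7; order 3: 1; order 6: 1.
Total: 10.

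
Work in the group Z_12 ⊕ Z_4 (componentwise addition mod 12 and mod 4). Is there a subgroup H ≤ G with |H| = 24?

24 | 48. A subgroup of order 24 is {(0,0), (0,1), (0,2), (0,3), (2,0), (2,1), (2,2), (2,3), (4,0), (4,1), (4,2), (4,3), (6,0), (6,1), (6,2), (6,3), (8,0), (8,1), (8,2), (8,3), (10,0), (10,1), (10,2), (10,3)}.

Yes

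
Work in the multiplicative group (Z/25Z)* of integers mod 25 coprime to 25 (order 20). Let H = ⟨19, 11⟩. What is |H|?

10

|⟨19⟩| = 10 and |⟨11⟩| = 5, so |H| is a multiple of lcm(10, 5) = 10 and divides |G| = 20.
Closing under the operation: H = {1, 4, 6, 9, 11, 14, 16, 19, 21, 24}, so |H| = 10.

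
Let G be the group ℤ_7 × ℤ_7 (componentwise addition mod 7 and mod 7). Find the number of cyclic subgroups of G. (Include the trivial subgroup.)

Each element a generates a cyclic subgroup ⟨a⟩; distinct elements may generate the same one (a cyclic group of order d has φ(d) generators).
Cyclic subgroups by order — order 1: 1; order 7: 8.
Total: 9.

9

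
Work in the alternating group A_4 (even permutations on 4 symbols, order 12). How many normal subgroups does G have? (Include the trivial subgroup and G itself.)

G has 10 subgroups. Checking conjugation-invariance by order — order 1: 1/1 normal; order 2: 0/3 normal; order 3: 0/4 normal; order 4: 1/1 normal; order 12: 1/1 normal.
Total normal subgroups: 3.

3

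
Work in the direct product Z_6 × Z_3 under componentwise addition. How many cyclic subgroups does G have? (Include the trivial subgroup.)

10

Group the elements of G by the cyclic subgroup they generate; each cyclic subgroup of order d accounts for φ(d) elements.
Cyclic subgroups by order — order 1: 1; order 2: 1; order 3: 4; order 6: 4.
Total: 10.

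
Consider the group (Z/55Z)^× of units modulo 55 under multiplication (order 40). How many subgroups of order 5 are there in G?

1

|G| = 40 and 5 | 40, so subgroups of order 5 are possible by Lagrange.
The subgroups of order 5 are: {1, 16, 26, 31, 36}.
So G has 1 subgroup of order 5.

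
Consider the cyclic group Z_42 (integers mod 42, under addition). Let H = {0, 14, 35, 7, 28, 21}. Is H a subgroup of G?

|H| = 6 divides |G| = 42, consistent with Lagrange.
H contains the identity, every element's inverse is in H, and H is closed under +: it is a subgroup.
In fact H = ⟨35⟩.

Yes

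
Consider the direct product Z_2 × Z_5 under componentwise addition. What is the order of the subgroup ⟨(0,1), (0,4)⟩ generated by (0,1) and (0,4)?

|⟨(0,1)⟩| = 5 and |⟨(0,4)⟩| = 5, so |H| is a multiple of lcm(5, 5) = 5 and divides |G| = 10.
Closing under the operation: H = {(0,0), (0,1), (0,2), (0,3), (0,4)}, so |H| = 5.

5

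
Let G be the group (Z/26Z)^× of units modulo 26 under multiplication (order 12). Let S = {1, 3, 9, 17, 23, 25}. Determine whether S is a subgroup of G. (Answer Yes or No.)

|S| = 6 divides |G| = 12, consistent with Lagrange.
S contains the identity, every element's inverse is in S, and S is closed under ·: it is a subgroup.
In fact S = ⟨17⟩.

Yes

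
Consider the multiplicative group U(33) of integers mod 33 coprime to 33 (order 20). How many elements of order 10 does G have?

12

Enumerating element orders in G gives 12 elements of order 10.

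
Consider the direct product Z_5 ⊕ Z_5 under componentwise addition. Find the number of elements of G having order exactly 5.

24

An element (a,b) has order lcm(ord(a), ord(b)); count pairs with lcm equal to 5.
Enumerating gives 24 such elements.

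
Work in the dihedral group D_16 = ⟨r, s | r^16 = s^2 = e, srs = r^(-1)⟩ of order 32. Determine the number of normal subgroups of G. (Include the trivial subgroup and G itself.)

8

G has 36 subgroups. Checking conjugation-invariance by order — order 1: 1/1 normal; order 2: 1/17 normal; order 4: 1/9 normal; order 8: 1/5 normal; order 16: 3/3 normal; order 32: 1/1 normal.
Total normal subgroups: 8.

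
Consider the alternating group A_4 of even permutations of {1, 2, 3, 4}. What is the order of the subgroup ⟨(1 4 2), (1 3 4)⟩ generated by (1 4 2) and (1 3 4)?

12

|⟨(1 4 2)⟩| = 3 and |⟨(1 3 4)⟩| = 3, so |H| is a multiple of lcm(3, 3) = 3 and divides |G| = 12.
Closing {(1 4 2), (1 3 4)} under the group operation gives all of G, so |H| = 12.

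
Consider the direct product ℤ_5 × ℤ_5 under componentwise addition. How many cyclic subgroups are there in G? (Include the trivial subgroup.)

Each element a generates a cyclic subgroup ⟨a⟩; distinct elements may generate the same one (a cyclic group of order d has φ(d) generators).
Cyclic subgroups by order — order 1: 1; order 5: 6.
Total: 7.

7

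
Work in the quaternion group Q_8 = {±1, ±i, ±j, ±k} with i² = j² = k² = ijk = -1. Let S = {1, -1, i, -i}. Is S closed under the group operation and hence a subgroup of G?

Yes

|S| = 4 divides |G| = 8, consistent with Lagrange.
S contains the identity, every element's inverse is in S, and S is closed under ·: it is a subgroup.
In fact S = ⟨-i⟩.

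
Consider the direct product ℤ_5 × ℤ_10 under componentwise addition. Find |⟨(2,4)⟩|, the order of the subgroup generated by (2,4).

The order of (2,4) in Z_5 × Z_10 is lcm(ord(2) in Z_5, ord(4) in Z_10).
ord(2) = 5 and ord(4) = 5, so |⟨(2,4)⟩| = lcm(5, 5) = 5.

5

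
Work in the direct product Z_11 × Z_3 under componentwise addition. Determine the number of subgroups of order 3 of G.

1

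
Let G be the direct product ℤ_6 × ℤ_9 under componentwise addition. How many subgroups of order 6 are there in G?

4

|G| = 54 and 6 | 54, so subgroups of order 6 are possible by Lagrange.
The subgroups of order 6 are: {(0,0), (0,3), (0,6), (3,0), (3,3), (3,6)}; {(0,0), (1,0), (2,0), (3,0), (4,0), (5,0)}; {(0,0), (1,3), (2,6), (3,0), (4,3), (5,6)}; {(0,0), (1,6), (2,3), (3,0), (4,6), (5,3)}.
So G has 4 subgroups of order 6.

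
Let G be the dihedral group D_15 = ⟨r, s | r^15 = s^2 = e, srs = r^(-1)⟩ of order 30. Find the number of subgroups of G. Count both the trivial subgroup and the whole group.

28

|G| = 30, so by Lagrange every subgroup order divides 30. Divisors: 1, 2, 3, 5, 6, 10, 15, 30.
Subgroups by order — order 1: 1; order 2: 15; order 3: 1; order 5: 1; order 6: 5; order 10: 3; order 15: 1; order 30: 1.
Total: 1 + 15 + 1 + 1 + 5 + 3 + 1 + 1 = 28.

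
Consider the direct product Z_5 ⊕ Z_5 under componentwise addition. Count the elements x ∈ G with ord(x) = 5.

An element (a,b) has order lcm(ord(a), ord(b)); count pairs with lcm equal to 5.
Enumerating gives 24 such elements.

24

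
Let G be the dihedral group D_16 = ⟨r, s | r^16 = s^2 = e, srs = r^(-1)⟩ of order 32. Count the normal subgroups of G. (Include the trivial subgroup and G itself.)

G has 36 subgroups. Checking conjugation-invariance by order — order 1: 1/1 normal; order 2: 1/17 normal; order 4: 1/9 normal; order 8: 1/5 normal; order 16: 3/3 normal; order 32: 1/1 normal.
Total normal subgroups: 8.

8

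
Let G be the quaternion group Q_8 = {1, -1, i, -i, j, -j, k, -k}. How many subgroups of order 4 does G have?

|G| = 8 and 4 | 8, so subgroups of order 4 are possible by Lagrange.
The subgroups of order 4 are: {1, -1, i, -i}; {1, -1, j, -j}; {1, -1, k, -k}.
So G has 3 subgroups of order 4.

3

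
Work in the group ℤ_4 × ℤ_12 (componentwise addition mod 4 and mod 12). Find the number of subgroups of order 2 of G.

|G| = 48 and 2 | 48, so subgroups of order 2 are possible by Lagrange.
The subgroups of order 2 are: {(0,0), (0,6)}; {(0,0), (2,0)}; {(0,0), (2,6)}.
So G has 3 subgroups of order 2.

3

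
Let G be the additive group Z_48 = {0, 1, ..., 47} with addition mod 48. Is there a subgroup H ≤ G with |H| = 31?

31 does not divide |G| = 48, so by Lagrange no subgroup of order 31 exists.

No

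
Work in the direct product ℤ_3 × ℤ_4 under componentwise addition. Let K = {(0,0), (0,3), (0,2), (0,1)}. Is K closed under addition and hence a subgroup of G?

Yes

|K| = 4 divides |G| = 12, consistent with Lagrange.
K contains the identity, every element's inverse is in K, and K is closed under +: it is a subgroup.
In fact K = ⟨(0,1)⟩.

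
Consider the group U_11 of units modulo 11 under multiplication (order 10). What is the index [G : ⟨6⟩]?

1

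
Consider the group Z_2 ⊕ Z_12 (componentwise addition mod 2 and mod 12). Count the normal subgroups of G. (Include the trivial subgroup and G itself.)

16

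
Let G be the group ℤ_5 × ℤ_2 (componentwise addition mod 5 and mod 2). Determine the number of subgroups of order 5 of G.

1

|G| = 10 and 5 | 10, so subgroups of order 5 are possible by Lagrange.
The subgroups of order 5 are: {(0,0), (1,0), (2,0), (3,0), (4,0)}.
So G has 1 subgroup of order 5.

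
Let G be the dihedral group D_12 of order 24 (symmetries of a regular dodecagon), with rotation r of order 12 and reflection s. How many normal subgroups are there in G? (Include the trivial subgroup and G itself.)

9

G has 34 subgroups. Checking conjugation-invariance by order — order 1: 1/1 normal; order 2: 1/13 normal; order 3: 1/1 normal; order 4: 1/7 normal; order 6: 1/5 normal; order 8: 0/3 normal; order 12: 3/3 normal; order 24: 1/1 normal.
Total normal subgroups: 9.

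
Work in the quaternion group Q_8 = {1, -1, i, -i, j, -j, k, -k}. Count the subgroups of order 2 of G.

1

|G| = 8 and 2 | 8, so subgroups of order 2 are possible by Lagrange.
The subgroups of order 2 are: {1, -1}.
So G has 1 subgroup of order 2.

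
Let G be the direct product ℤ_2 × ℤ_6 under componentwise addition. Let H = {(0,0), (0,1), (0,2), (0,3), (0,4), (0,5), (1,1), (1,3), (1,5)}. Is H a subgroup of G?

No

|H| = 9 does not divide |G| = 12, so by Lagrange H is not a subgroup.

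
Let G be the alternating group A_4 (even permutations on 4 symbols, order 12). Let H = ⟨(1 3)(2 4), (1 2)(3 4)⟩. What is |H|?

4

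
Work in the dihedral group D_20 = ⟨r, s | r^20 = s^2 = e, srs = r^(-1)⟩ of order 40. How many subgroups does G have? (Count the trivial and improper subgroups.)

|G| = 40, so by Lagrange every subgroup order divides 40. Divisors: 1, 2, 4, 5, 8, 10, 20, 40.
Subgroups by order — order 1: 1; order 2: 21; order 4: 11; order 5: 1; order 8: 5; order 10: 5; order 20: 3; order 40: 1.
Total: 1 + 21 + 11 + 1 + 5 + 5 + 3 + 1 = 48.

48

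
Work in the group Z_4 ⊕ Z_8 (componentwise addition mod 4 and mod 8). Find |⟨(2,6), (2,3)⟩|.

|⟨(2,6)⟩| = 4 and |⟨(2,3)⟩| = 8, so |H| is a multiple of lcm(4, 8) = 8 and divides |G| = 32.
Closing under the operation: H = {(0,0), (0,1), (0,2), (0,3), (0,4), (0,5), (0,6), (0,7), (2,0), (2,1), (2,2), (2,3), (2,4), (2,5), (2,6), (2,7)}, so |H| = 16.

16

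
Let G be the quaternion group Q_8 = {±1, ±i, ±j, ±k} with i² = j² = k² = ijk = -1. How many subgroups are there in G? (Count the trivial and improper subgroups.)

|G| = 8, so by Lagrange every subgroup order divides 8. Divisors: 1, 2, 4, 8.
Subgroups by order — order 1: 1; order 2: 1; order 4: 3; order 8: 1.
Total: 1 + 1 + 3 + 1 = 6.

6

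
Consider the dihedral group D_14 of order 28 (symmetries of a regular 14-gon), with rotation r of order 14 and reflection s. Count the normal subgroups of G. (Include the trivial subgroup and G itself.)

G has 28 subgroups. Checking conjugation-invariance by order — order 1: 1/1 normal; order 2: 1/15 normal; order 4: 0/7 normal; order 7: 1/1 normal; order 14: 3/3 normal; order 28: 1/1 normal.
Total normal subgroups: 7.

7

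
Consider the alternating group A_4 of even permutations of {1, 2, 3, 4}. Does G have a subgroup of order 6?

6 | 12, so Lagrange does not rule it out; but checking all subgroups of G, none has order 6.
(A_4 is the standard example that the converse of Lagrange fails.)

No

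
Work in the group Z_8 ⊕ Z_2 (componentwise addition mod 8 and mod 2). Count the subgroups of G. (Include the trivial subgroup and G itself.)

11

|G| = 16, so by Lagrange every subgroup order divides 16. Divisors: 1, 2, 4, 8, 16.
Subgroups by order — order 1: 1; order 2: 3; order 4: 3; order 8: 3; order 16: 1.
Total: 1 + 3 + 3 + 3 + 1 = 11.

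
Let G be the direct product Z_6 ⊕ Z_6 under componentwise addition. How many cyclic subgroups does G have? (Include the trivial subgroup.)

Each element a generates a cyclic subgroup ⟨a⟩; distinct elements may generate the same one (a cyclic group of order d has φ(d) generators).
Cyclic subgroups by order — order 1: 1; order 2: 3; order 3: 4; order 6: 12.
Total: 20.

20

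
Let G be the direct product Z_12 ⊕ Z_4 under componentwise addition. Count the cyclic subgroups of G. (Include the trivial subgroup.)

20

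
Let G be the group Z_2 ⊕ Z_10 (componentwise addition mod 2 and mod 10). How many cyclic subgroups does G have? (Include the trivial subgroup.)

Each element a generates a cyclic subgroup ⟨a⟩; distinct elements may generate the same one (a cyclic group of order d has φ(d) generators).
Cyclic subgroups by order — order 1: 1; order 2: 3; order 5: 1; order 10: 3.
Total: 8.

8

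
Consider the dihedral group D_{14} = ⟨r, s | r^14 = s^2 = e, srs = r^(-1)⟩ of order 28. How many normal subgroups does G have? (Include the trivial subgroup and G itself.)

G has 28 subgroups. Checking conjugation-invariance by order — order 1: 1/1 normal; order 2: 1/15 normal; order 4: 0/7 normal; order 7: 1/1 normal; order 14: 3/3 normal; order 28: 1/1 normal.
Total normal subgroups: 7.

7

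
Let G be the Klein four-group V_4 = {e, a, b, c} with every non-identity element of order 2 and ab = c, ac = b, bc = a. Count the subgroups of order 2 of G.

|G| = 4 and 2 | 4, so subgroups of order 2 are possible by Lagrange.
The subgroups of order 2 are: {e, a}; {e, b}; {e, c}.
So G has 3 subgroups of order 2.

3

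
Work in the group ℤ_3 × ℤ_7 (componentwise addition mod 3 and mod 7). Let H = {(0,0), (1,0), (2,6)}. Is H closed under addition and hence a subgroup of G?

No

(1,0) ∈ H but its inverse (2,0) ∉ H, so H is not a subgroup.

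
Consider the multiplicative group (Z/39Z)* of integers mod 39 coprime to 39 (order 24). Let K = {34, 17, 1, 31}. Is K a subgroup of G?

17 ∈ K but its inverse 23 ∉ K, so K is not a subgroup.

No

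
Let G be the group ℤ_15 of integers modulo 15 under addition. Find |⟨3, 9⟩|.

|⟨3⟩| = 5 and |⟨9⟩| = 5, so |H| is a multiple of lcm(5, 5) = 5 and divides |G| = 15.
Closing under the operation: H = {0, 3, 6, 9, 12}, so |H| = 5.

5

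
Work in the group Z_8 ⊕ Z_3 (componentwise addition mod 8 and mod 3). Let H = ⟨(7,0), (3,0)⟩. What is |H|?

8

|⟨(7,0)⟩| = 8 and |⟨(3,0)⟩| = 8, so |H| is a multiple of lcm(8, 8) = 8 and divides |G| = 24.
Closing under the operation: H = {(0,0), (1,0), (2,0), (3,0), (4,0), (5,0), (6,0), (7,0)}, so |H| = 8.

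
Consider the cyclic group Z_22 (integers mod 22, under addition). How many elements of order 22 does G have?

10

In a cyclic group of order 22, the number of elements of order d (for d | 22) is φ(d).
φ(22) = 10.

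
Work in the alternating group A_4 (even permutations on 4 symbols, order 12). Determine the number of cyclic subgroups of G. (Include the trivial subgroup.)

8

A cyclic subgroup of order d is generated by each of its φ(d) elements of order d, so the cyclic subgroups of order d number (#elements of order d)/φ(d).
Cyclic subgroups by order — order 1: 1; order 2: 3; order 3: 4.
Total: 8.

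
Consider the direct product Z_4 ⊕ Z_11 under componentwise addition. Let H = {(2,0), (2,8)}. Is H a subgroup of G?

No

The identity (0,0) ∉ H, so H is not a subgroup.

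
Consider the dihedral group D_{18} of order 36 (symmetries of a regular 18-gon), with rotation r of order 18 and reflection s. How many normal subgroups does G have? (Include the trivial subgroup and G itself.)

9

G has 45 subgroups. Checking conjugation-invariance by order — order 1: 1/1 normal; order 2: 1/19 normal; order 3: 1/1 normal; order 4: 0/9 normal; order 6: 1/7 normal; order 9: 1/1 normal; order 12: 0/3 normal; order 18: 3/3 normal; order 36: 1/1 normal.
Total normal subgroups: 9.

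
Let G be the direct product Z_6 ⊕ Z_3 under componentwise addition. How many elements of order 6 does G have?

8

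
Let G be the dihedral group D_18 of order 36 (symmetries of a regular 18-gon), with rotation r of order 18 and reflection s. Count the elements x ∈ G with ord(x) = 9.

The elements of order 9 are: r^2, r^4, r^8, r^10, r^14, r^16.
That's 6.

6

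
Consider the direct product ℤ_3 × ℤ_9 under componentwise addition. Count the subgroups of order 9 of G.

|G| = 27 and 9 | 27, so subgroups of order 9 are possible by Lagrange.
The subgroups of order 9 are: {(0,0), (0,1), (0,2), (0,3), (0,4), (0,5), (0,6), (0,7), (0,8)}; {(0,0), (0,3), (0,6), (1,0), (1,3), (1,6), (2,0), (2,3), (2,6)}; {(0,0), (0,3), (0,6), (1,1), (1,4), (1,7), (2,2), (2,5), (2,8)}; {(0,0), (0,3), (0,6), (1,2), (1,5), (1,8), (2,1), (2,4), (2,7)}.
So G has 4 subgroups of order 9.

4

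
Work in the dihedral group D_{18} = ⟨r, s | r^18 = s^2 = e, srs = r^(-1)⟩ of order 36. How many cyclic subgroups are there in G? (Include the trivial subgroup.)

A cyclic subgroup of order d is generated by each of its φ(d) elements of order d, so the cyclic subgroups of order d number (#elements of order d)/φ(d).
Cyclic subgroups by order — order 1: 1; order 2: 19; order 3: 1; order 6: 1; order 9: 1; order 18: 1.
Total: 24.

24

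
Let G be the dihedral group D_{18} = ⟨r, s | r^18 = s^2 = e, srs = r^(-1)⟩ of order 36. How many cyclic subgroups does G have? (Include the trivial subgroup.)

24

Group the elements of G by the cyclic subgroup they generate; each cyclic subgroup of order d accounts for φ(d) elements.
Cyclic subgroups by order — order 1: 1; order 2: 19; order 3: 1; order 6: 1; order 9: 1; order 18: 1.
Total: 24.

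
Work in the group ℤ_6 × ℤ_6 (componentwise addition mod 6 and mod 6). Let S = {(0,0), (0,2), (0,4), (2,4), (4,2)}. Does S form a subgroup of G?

No

|S| = 5 does not divide |G| = 36, so by Lagrange S is not a subgroup.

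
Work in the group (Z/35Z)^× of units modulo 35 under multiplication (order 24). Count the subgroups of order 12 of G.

|G| = 24 and 12 | 24, so subgroups of order 12 are possible by Lagrange.
The subgroups of order 12 are: {1, 3, 4, 9, 11, 12, 13, 16, 17, 27, 29, 33}; {1, 2, 4, 8, 9, 11, 16, 18, 22, 23, 29, 32}; {1, 4, 6, 9, 11, 16, 19, 24, 26, 29, 31, 34}.
So G has 3 subgroups of order 12.

3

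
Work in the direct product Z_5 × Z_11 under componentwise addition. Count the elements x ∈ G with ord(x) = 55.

An element (a,b) has order lcm(ord(a), ord(b)); count pairs with lcm equal to 55.
Enumerating gives 40 such elements.

40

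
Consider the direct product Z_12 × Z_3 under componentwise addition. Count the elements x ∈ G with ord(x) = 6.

8

An element (a,b) has order lcm(ord(a), ord(b)); count pairs with lcm equal to 6.
Enumerating gives 8 such elements.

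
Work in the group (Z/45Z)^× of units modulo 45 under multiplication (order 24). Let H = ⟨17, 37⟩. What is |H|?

8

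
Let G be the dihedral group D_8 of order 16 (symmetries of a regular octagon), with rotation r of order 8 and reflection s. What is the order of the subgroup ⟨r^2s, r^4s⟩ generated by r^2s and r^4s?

8

|⟨r^2s⟩| = 2 and |⟨r^4s⟩| = 2, so |H| is a multiple of lcm(2, 2) = 2 and divides |G| = 16.
Closing under the operation: H = {e, r^2, r^4, r^6, s, r^2s, r^4s, r^6s}, so |H| = 8.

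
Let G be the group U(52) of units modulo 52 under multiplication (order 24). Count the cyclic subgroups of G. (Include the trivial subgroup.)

12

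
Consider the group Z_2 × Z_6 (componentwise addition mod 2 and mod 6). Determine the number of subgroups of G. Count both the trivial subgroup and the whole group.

|G| = 12, so by Lagrange every subgroup order divides 12. Divisors: 1, 2, 3, 4, 6, 12.
Subgroups by order — order 1: 1; order 2: 3; order 3: 1; order 4: 1; order 6: 3; order 12: 1.
Total: 1 + 3 + 1 + 1 + 3 + 1 = 10.

10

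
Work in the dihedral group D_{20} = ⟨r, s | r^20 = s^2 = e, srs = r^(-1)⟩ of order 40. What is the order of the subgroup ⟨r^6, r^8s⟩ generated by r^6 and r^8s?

|⟨r^6⟩| = 10 and |⟨r^8s⟩| = 2, so |H| is a multiple of lcm(10, 2) = 10 and divides |G| = 40.
Closing under the operation: H = {e, r^2, r^4, r^6, r^8, r^10, r^12, r^14, r^16, r^18, s, r^2s, r^4s, r^6s, r^8s, r^10s, r^12s, r^14s, r^16s, r^18s}, so |H| = 20.

20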